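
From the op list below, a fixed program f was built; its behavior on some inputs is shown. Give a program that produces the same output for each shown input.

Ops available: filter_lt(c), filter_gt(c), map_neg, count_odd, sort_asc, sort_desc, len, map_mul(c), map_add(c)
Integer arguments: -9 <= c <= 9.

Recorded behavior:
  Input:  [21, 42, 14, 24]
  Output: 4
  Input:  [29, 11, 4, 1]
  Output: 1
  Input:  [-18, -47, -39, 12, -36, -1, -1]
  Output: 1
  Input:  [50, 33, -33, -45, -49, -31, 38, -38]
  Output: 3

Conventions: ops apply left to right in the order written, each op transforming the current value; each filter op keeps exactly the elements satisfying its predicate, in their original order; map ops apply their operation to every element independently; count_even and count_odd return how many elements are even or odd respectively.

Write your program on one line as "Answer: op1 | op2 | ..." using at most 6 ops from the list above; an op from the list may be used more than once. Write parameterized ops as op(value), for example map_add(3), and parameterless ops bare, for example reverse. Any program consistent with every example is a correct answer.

filter_gt(-7) | map_add(-5) | filter_gt(6) | map_mul(6) | len

Check, running the answer program on each example:
  [21, 42, 14, 24] -> [21, 42, 14, 24] -> [16, 37, 9, 19] -> [16, 37, 9, 19] -> [96, 222, 54, 114] -> 4
  [29, 11, 4, 1] -> [29, 11, 4, 1] -> [24, 6, -1, -4] -> [24] -> [144] -> 1
  [-18, -47, -39, 12, -36, -1, -1] -> [12, -1, -1] -> [7, -6, -6] -> [7] -> [42] -> 1
  [50, 33, -33, -45, -49, -31, 38, -38] -> [50, 33, 38] -> [45, 28, 33] -> [45, 28, 33] -> [270, 168, 198] -> 3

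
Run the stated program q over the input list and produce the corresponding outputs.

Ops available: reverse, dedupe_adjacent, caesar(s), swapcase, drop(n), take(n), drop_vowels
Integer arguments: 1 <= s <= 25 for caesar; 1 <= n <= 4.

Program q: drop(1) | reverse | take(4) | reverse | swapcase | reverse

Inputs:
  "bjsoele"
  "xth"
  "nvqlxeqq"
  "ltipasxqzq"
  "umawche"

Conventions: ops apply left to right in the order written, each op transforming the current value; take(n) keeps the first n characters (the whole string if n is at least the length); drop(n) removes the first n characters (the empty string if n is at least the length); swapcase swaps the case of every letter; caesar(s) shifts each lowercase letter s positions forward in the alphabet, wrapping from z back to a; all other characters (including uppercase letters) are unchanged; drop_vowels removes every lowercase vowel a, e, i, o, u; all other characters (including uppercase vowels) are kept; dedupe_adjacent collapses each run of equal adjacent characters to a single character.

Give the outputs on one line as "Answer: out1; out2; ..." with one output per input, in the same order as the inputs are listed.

"ELEO"; "HT"; "QQEX"; "QZQX"; "EHCW"

Execution, op by op:
  "bjsoele" -> "jsoele" -> "eleosj" -> "eleo" -> "oele" -> "OELE" -> "ELEO"
  "xth" -> "th" -> "ht" -> "ht" -> "th" -> "TH" -> "HT"
  "nvqlxeqq" -> "vqlxeqq" -> "qqexlqv" -> "qqex" -> "xeqq" -> "XEQQ" -> "QQEX"
  "ltipasxqzq" -> "tipasxqzq" -> "qzqxsapit" -> "qzqx" -> "xqzq" -> "XQZQ" -> "QZQX"
  "umawche" -> "mawche" -> "ehcwam" -> "ehcw" -> "wche" -> "WCHE" -> "EHCW"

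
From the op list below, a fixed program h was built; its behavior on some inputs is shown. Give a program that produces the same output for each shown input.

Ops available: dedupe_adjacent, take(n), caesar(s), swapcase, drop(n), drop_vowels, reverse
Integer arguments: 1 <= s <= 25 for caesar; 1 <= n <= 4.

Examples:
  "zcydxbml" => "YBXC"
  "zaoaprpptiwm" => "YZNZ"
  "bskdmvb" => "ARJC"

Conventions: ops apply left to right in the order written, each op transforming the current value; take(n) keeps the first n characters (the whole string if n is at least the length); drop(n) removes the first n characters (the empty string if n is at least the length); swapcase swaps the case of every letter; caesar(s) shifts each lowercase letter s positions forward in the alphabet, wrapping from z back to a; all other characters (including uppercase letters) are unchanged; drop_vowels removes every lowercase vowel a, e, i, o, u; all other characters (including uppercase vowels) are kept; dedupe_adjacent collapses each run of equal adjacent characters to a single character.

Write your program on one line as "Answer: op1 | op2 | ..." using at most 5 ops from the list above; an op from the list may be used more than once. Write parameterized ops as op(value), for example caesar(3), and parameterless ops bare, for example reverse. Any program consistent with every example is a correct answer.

dedupe_adjacent | caesar(13) | caesar(12) | swapcase | take(4)

Check, running the answer program on each example:
  "zcydxbml" -> "zcydxbml" -> "mplqkozy" -> "ybxcwalk" -> "YBXCWALK" -> "YBXC"
  "zaoaprpptiwm" -> "zaoaprptiwm" -> "mnbncecgvjz" -> "yznzoqoshvl" -> "YZNZOQOSHVL" -> "YZNZ"
  "bskdmvb" -> "bskdmvb" -> "ofxqzio" -> "arjclua" -> "ARJCLUA" -> "ARJC"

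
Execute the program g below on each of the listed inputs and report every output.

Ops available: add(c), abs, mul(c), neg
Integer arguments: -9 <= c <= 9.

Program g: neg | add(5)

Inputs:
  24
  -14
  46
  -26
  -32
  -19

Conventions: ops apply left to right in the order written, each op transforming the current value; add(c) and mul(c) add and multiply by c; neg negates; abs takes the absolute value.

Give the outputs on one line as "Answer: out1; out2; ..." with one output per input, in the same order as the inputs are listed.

Execution, op by op:
  24 -> -24 -> -19
  -14 -> 14 -> 19
  46 -> -46 -> -41
  -26 -> 26 -> 31
  -32 -> 32 -> 37
  -19 -> 19 -> 24

-19; 19; -41; 31; 37; 24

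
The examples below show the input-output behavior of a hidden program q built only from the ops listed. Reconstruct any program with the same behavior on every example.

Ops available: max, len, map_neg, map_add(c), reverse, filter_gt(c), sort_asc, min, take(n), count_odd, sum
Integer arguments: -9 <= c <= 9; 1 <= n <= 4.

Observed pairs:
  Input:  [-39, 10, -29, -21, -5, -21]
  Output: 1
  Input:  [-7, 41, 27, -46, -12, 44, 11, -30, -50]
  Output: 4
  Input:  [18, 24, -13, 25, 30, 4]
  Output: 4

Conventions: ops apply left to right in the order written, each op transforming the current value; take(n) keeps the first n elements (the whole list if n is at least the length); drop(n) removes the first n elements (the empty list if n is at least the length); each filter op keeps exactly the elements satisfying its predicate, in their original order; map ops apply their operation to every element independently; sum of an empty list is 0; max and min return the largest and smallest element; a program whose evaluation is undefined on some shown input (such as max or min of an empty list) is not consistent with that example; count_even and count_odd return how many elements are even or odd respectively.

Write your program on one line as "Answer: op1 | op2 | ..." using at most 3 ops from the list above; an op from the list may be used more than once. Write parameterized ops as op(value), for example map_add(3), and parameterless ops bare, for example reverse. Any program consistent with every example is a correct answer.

filter_gt(7) | len

Check, running the answer program on each example:
  [-39, 10, -29, -21, -5, -21] -> [10] -> 1
  [-7, 41, 27, -46, -12, 44, 11, -30, -50] -> [41, 27, 44, 11] -> 4
  [18, 24, -13, 25, 30, 4] -> [18, 24, 25, 30] -> 4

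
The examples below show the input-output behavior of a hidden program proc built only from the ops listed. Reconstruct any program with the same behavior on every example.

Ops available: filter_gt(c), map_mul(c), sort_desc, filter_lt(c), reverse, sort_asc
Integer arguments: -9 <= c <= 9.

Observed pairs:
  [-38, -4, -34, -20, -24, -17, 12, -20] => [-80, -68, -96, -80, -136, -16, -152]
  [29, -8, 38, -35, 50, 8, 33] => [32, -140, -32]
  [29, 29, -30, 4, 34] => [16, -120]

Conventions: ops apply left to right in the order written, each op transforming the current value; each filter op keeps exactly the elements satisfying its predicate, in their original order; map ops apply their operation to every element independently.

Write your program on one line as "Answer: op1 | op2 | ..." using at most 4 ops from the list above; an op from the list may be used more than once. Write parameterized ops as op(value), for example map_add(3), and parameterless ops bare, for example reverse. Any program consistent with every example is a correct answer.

filter_lt(9) | reverse | map_mul(4)

Check, running the answer program on each example:
  [-38, -4, -34, -20, -24, -17, 12, -20] -> [-38, -4, -34, -20, -24, -17, -20] -> [-20, -17, -24, -20, -34, -4, -38] -> [-80, -68, -96, -80, -136, -16, -152]
  [29, -8, 38, -35, 50, 8, 33] -> [-8, -35, 8] -> [8, -35, -8] -> [32, -140, -32]
  [29, 29, -30, 4, 34] -> [-30, 4] -> [4, -30] -> [16, -120]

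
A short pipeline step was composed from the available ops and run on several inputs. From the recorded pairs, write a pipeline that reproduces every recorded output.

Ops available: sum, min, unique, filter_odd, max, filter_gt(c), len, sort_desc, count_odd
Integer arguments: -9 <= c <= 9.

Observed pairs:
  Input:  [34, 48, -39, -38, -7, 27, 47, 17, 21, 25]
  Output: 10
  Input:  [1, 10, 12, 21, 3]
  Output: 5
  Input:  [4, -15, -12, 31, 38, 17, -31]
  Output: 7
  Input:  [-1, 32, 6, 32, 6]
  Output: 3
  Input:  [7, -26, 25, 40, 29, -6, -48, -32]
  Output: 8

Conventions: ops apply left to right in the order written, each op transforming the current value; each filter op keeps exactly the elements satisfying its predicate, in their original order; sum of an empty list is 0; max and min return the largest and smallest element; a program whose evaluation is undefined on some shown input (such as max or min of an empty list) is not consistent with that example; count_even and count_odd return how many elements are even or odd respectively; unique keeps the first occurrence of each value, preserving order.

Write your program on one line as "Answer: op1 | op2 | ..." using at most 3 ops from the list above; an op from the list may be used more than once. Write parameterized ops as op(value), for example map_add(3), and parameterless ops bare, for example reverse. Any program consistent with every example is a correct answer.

unique | sort_desc | len

Check, running the answer program on each example:
  [34, 48, -39, -38, -7, 27, 47, 17, 21, 25] -> [34, 48, -39, -38, -7, 27, 47, 17, 21, 25] -> [48, 47, 34, 27, 25, 21, 17, -7, -38, -39] -> 10
  [1, 10, 12, 21, 3] -> [1, 10, 12, 21, 3] -> [21, 12, 10, 3, 1] -> 5
  [4, -15, -12, 31, 38, 17, -31] -> [4, -15, -12, 31, 38, 17, -31] -> [38, 31, 17, 4, -12, -15, -31] -> 7
  [-1, 32, 6, 32, 6] -> [-1, 32, 6] -> [32, 6, -1] -> 3
  [7, -26, 25, 40, 29, -6, -48, -32] -> [7, -26, 25, 40, 29, -6, -48, -32] -> [40, 29, 25, 7, -6, -26, -32, -48] -> 8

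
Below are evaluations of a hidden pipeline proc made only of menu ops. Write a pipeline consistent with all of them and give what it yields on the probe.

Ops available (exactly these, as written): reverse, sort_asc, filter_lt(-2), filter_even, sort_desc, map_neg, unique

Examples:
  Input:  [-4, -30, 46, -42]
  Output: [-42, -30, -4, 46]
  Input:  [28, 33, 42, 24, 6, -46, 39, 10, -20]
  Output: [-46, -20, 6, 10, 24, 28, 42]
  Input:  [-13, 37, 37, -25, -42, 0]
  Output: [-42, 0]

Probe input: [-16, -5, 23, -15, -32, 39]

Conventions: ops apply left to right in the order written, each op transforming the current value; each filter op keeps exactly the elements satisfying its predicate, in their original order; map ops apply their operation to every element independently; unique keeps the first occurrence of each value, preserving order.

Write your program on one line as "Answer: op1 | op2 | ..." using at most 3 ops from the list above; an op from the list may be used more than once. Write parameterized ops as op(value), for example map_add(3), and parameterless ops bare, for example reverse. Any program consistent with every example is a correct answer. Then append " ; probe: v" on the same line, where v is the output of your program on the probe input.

filter_even | reverse | sort_asc ; probe: [-32, -16]

Check, running the answer program on each example:
  [-4, -30, 46, -42] -> [-4, -30, 46, -42] -> [-42, 46, -30, -4] -> [-42, -30, -4, 46]
  [28, 33, 42, 24, 6, -46, 39, 10, -20] -> [28, 42, 24, 6, -46, 10, -20] -> [-20, 10, -46, 6, 24, 42, 28] -> [-46, -20, 6, 10, 24, 28, 42]
  [-13, 37, 37, -25, -42, 0] -> [-42, 0] -> [0, -42] -> [-42, 0]
  probe: [-16, -5, 23, -15, -32, 39] -> [-16, -32] -> [-32, -16] -> [-32, -16]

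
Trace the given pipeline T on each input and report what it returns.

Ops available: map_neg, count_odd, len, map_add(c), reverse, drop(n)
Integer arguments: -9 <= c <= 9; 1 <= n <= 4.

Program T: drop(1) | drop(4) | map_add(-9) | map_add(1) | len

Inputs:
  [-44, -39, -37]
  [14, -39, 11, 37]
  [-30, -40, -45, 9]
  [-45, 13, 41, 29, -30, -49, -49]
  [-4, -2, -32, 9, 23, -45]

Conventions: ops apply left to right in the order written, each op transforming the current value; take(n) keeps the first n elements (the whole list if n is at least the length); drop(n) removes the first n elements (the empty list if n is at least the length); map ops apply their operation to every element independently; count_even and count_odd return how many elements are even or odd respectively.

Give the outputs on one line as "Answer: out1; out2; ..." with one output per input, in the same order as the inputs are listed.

Execution, op by op:
  [-44, -39, -37] -> [-39, -37] -> [] -> [] -> [] -> 0
  [14, -39, 11, 37] -> [-39, 11, 37] -> [] -> [] -> [] -> 0
  [-30, -40, -45, 9] -> [-40, -45, 9] -> [] -> [] -> [] -> 0
  [-45, 13, 41, 29, -30, -49, -49] -> [13, 41, 29, -30, -49, -49] -> [-49, -49] -> [-58, -58] -> [-57, -57] -> 2
  [-4, -2, -32, 9, 23, -45] -> [-2, -32, 9, 23, -45] -> [-45] -> [-54] -> [-53] -> 1

0; 0; 0; 2; 1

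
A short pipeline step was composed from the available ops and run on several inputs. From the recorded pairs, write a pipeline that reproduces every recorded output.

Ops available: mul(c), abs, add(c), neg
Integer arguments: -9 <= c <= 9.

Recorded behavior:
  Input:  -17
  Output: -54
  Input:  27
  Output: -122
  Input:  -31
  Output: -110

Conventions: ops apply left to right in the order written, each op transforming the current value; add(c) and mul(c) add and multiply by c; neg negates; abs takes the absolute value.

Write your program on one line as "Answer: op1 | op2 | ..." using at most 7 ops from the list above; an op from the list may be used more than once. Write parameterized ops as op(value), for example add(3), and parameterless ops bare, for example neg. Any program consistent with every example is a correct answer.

mul(-2) | mul(-2) | add(7) | add(7) | abs | neg

Check, running the answer program on each example:
  -17 -> 34 -> -68 -> -61 -> -54 -> 54 -> -54
  27 -> -54 -> 108 -> 115 -> 122 -> 122 -> -122
  -31 -> 62 -> -124 -> -117 -> -110 -> 110 -> -110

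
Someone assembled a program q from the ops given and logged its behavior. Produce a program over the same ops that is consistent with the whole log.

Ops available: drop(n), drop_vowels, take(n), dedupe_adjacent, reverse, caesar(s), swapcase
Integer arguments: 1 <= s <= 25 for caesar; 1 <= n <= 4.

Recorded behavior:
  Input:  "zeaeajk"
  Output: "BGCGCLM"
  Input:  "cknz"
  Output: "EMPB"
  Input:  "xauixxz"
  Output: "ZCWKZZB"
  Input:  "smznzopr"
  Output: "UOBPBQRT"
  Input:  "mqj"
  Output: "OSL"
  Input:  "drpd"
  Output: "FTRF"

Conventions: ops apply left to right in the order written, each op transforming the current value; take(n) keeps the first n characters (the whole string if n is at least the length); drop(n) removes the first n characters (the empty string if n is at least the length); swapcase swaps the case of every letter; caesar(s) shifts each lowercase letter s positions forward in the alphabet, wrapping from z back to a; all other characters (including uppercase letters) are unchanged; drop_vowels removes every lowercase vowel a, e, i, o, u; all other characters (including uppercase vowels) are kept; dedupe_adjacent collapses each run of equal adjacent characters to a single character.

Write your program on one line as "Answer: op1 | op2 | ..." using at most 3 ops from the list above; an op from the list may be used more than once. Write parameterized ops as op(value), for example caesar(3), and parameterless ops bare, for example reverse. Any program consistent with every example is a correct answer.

caesar(2) | swapcase

Check, running the answer program on each example:
  "zeaeajk" -> "bgcgclm" -> "BGCGCLM"
  "cknz" -> "empb" -> "EMPB"
  "xauixxz" -> "zcwkzzb" -> "ZCWKZZB"
  "smznzopr" -> "uobpbqrt" -> "UOBPBQRT"
  "mqj" -> "osl" -> "OSL"
  "drpd" -> "ftrf" -> "FTRF"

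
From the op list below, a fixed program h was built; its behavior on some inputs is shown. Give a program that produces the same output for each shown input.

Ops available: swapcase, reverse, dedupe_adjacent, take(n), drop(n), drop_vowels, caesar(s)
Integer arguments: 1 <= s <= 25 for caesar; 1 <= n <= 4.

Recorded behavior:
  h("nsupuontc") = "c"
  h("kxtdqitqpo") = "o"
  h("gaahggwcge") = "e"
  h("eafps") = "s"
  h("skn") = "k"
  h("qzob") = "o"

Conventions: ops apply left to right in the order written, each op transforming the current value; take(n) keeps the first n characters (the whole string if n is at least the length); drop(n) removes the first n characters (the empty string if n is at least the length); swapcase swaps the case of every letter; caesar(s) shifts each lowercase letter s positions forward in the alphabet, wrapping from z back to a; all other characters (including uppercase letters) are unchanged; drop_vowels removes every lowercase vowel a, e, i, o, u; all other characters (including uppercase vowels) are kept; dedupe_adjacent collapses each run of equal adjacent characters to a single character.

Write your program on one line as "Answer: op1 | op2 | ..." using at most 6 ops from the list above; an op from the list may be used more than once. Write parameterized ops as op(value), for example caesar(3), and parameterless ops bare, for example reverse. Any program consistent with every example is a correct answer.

caesar(13) | reverse | drop_vowels | caesar(13) | dedupe_adjacent | take(1)

Check, running the answer program on each example:
  "nsupuontc" -> "afhchbagp" -> "pgabhchfa" -> "pgbhchf" -> "ctoupus" -> "ctoupus" -> "c"
  "kxtdqitqpo" -> "xkgqdvgdcb" -> "bcdgvdqgkx" -> "bcdgvdqgkx" -> "opqtiqdtxk" -> "opqtiqdtxk" -> "o"
  "gaahggwcge" -> "tnnuttjptr" -> "rtpjttunnt" -> "rtpjttnnt" -> "egcwggaag" -> "egcwgag" -> "e"
  "eafps" -> "rnscf" -> "fcsnr" -> "fcsnr" -> "spfae" -> "spfae" -> "s"
  "skn" -> "fxa" -> "axf" -> "xf" -> "ks" -> "ks" -> "k"
  "qzob" -> "dmbo" -> "obmd" -> "bmd" -> "ozq" -> "ozq" -> "o"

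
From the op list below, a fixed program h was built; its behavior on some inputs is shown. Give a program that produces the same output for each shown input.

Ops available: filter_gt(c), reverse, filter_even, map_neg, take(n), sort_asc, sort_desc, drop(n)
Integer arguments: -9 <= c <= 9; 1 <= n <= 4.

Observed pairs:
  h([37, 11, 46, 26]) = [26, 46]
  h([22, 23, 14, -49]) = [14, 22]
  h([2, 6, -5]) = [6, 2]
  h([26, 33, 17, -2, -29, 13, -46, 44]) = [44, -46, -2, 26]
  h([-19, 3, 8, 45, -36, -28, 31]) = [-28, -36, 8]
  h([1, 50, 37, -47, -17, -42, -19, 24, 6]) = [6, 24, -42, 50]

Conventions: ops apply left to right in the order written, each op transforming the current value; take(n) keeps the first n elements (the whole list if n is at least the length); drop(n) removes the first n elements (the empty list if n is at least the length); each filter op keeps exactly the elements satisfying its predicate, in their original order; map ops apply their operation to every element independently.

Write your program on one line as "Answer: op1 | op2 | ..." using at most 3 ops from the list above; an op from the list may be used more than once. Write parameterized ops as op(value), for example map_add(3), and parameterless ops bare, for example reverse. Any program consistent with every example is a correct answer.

filter_even | reverse

Check, running the answer program on each example:
  [37, 11, 46, 26] -> [46, 26] -> [26, 46]
  [22, 23, 14, -49] -> [22, 14] -> [14, 22]
  [2, 6, -5] -> [2, 6] -> [6, 2]
  [26, 33, 17, -2, -29, 13, -46, 44] -> [26, -2, -46, 44] -> [44, -46, -2, 26]
  [-19, 3, 8, 45, -36, -28, 31] -> [8, -36, -28] -> [-28, -36, 8]
  [1, 50, 37, -47, -17, -42, -19, 24, 6] -> [50, -42, 24, 6] -> [6, 24, -42, 50]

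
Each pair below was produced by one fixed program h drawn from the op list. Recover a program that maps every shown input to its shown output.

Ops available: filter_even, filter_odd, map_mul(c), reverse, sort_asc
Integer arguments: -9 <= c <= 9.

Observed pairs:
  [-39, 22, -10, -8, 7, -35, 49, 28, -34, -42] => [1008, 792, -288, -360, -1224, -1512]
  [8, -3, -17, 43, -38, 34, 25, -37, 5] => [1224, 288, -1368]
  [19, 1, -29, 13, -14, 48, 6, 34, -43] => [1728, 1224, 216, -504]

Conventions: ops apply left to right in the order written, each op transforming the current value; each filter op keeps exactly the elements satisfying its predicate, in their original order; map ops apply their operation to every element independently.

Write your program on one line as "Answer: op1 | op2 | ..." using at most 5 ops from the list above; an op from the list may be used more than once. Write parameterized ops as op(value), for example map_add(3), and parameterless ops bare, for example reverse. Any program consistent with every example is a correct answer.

map_mul(-9) | filter_even | map_mul(-4) | sort_asc | reverse

Check, running the answer program on each example:
  [-39, 22, -10, -8, 7, -35, 49, 28, -34, -42] -> [351, -198, 90, 72, -63, 315, -441, -252, 306, 378] -> [-198, 90, 72, -252, 306, 378] -> [792, -360, -288, 1008, -1224, -1512] -> [-1512, -1224, -360, -288, 792, 1008] -> [1008, 792, -288, -360, -1224, -1512]
  [8, -3, -17, 43, -38, 34, 25, -37, 5] -> [-72, 27, 153, -387, 342, -306, -225, 333, -45] -> [-72, 342, -306] -> [288, -1368, 1224] -> [-1368, 288, 1224] -> [1224, 288, -1368]
  [19, 1, -29, 13, -14, 48, 6, 34, -43] -> [-171, -9, 261, -117, 126, -432, -54, -306, 387] -> [126, -432, -54, -306] -> [-504, 1728, 216, 1224] -> [-504, 216, 1224, 1728] -> [1728, 1224, 216, -504]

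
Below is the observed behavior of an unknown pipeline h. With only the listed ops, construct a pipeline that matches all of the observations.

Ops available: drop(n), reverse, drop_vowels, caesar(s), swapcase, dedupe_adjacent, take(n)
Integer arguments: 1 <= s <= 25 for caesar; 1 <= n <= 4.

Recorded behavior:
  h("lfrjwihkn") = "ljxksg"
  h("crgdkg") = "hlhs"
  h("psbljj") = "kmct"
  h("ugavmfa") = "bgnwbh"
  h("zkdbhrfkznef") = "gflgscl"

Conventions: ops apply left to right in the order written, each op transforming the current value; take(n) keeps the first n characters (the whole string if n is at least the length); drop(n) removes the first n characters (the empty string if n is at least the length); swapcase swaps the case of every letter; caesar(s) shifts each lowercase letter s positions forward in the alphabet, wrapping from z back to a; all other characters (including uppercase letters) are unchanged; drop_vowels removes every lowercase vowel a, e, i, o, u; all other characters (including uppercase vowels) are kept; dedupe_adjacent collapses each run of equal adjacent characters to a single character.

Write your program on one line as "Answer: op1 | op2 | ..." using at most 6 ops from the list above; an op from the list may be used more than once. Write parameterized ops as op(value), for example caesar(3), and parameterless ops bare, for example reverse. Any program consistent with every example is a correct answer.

caesar(1) | drop(1) | dedupe_adjacent | drop_vowels | reverse

Check, running the answer program on each example:
  "lfrjwihkn" -> "mgskxjilo" -> "gskxjilo" -> "gskxjilo" -> "gskxjl" -> "ljxksg"
  "crgdkg" -> "dshelh" -> "shelh" -> "shelh" -> "shlh" -> "hlhs"
  "psbljj" -> "qtcmkk" -> "tcmkk" -> "tcmk" -> "tcmk" -> "kmct"
  "ugavmfa" -> "vhbwngb" -> "hbwngb" -> "hbwngb" -> "hbwngb" -> "bgnwbh"
  "zkdbhrfkznef" -> "alecisglaofg" -> "lecisglaofg" -> "lecisglaofg" -> "lcsglfg" -> "gflgscl"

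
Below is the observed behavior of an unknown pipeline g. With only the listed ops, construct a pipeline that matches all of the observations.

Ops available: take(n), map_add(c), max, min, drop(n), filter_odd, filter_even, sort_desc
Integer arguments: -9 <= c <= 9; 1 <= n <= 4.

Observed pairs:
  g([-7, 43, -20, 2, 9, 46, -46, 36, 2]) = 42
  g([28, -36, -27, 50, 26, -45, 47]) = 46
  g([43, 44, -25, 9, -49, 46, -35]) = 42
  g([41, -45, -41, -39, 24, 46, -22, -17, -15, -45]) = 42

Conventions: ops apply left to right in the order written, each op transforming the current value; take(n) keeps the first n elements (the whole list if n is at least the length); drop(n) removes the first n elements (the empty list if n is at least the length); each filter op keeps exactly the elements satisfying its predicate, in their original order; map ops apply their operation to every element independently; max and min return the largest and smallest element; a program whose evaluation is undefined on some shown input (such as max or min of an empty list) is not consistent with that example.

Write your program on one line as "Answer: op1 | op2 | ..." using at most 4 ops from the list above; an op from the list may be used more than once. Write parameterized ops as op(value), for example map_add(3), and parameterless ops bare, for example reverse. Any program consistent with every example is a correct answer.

map_add(-4) | sort_desc | max

Check, running the answer program on each example:
  [-7, 43, -20, 2, 9, 46, -46, 36, 2] -> [-11, 39, -24, -2, 5, 42, -50, 32, -2] -> [42, 39, 32, 5, -2, -2, -11, -24, -50] -> 42
  [28, -36, -27, 50, 26, -45, 47] -> [24, -40, -31, 46, 22, -49, 43] -> [46, 43, 24, 22, -31, -40, -49] -> 46
  [43, 44, -25, 9, -49, 46, -35] -> [39, 40, -29, 5, -53, 42, -39] -> [42, 40, 39, 5, -29, -39, -53] -> 42
  [41, -45, -41, -39, 24, 46, -22, -17, -15, -45] -> [37, -49, -45, -43, 20, 42, -26, -21, -19, -49] -> [42, 37, 20, -19, -21, -26, -43, -45, -49, -49] -> 42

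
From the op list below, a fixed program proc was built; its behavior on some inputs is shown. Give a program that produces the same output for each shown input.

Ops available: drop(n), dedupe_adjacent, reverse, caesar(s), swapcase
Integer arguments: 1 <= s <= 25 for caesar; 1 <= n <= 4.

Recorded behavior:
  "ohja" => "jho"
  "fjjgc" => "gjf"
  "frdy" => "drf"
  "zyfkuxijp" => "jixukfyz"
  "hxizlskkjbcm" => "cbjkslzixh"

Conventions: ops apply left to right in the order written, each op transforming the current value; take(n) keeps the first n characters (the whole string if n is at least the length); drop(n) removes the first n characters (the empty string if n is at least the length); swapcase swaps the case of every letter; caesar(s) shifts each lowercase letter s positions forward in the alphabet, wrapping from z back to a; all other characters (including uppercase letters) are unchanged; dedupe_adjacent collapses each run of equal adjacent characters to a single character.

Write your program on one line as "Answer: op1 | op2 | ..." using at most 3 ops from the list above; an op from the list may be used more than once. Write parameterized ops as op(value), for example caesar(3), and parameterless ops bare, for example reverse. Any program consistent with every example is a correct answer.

dedupe_adjacent | reverse | drop(1)

Check, running the answer program on each example:
  "ohja" -> "ohja" -> "ajho" -> "jho"
  "fjjgc" -> "fjgc" -> "cgjf" -> "gjf"
  "frdy" -> "frdy" -> "ydrf" -> "drf"
  "zyfkuxijp" -> "zyfkuxijp" -> "pjixukfyz" -> "jixukfyz"
  "hxizlskkjbcm" -> "hxizlskjbcm" -> "mcbjkslzixh" -> "cbjkslzixh"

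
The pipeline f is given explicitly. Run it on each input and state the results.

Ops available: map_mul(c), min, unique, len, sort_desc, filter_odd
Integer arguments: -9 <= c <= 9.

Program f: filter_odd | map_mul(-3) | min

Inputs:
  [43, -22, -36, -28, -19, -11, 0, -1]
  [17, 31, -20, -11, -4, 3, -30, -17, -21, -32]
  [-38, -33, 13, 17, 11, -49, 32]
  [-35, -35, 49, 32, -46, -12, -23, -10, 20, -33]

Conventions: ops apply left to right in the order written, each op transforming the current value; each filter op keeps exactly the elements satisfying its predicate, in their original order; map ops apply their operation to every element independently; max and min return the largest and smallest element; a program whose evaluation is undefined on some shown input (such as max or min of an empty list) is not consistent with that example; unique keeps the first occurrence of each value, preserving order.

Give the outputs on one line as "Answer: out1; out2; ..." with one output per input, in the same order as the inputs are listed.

Execution, op by op:
  [43, -22, -36, -28, -19, -11, 0, -1] -> [43, -19, -11, -1] -> [-129, 57, 33, 3] -> -129
  [17, 31, -20, -11, -4, 3, -30, -17, -21, -32] -> [17, 31, -11, 3, -17, -21] -> [-51, -93, 33, -9, 51, 63] -> -93
  [-38, -33, 13, 17, 11, -49, 32] -> [-33, 13, 17, 11, -49] -> [99, -39, -51, -33, 147] -> -51
  [-35, -35, 49, 32, -46, -12, -23, -10, 20, -33] -> [-35, -35, 49, -23, -33] -> [105, 105, -147, 69, 99] -> -147

-129; -93; -51; -147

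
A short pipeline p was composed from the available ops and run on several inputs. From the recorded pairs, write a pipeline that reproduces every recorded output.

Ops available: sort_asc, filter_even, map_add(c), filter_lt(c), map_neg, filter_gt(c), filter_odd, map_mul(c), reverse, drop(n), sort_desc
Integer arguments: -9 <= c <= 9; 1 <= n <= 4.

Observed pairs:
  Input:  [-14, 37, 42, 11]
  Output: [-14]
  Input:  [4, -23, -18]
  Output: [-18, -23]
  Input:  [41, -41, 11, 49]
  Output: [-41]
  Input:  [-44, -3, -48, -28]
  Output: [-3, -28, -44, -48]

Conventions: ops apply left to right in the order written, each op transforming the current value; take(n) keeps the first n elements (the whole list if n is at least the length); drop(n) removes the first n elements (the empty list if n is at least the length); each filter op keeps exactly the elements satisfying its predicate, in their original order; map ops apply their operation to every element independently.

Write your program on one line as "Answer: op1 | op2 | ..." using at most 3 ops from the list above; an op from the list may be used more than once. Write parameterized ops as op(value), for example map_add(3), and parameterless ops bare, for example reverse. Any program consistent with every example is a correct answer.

reverse | filter_lt(3) | sort_desc

Check, running the answer program on each example:
  [-14, 37, 42, 11] -> [11, 42, 37, -14] -> [-14] -> [-14]
  [4, -23, -18] -> [-18, -23, 4] -> [-18, -23] -> [-18, -23]
  [41, -41, 11, 49] -> [49, 11, -41, 41] -> [-41] -> [-41]
  [-44, -3, -48, -28] -> [-28, -48, -3, -44] -> [-28, -48, -3, -44] -> [-3, -28, -44, -48]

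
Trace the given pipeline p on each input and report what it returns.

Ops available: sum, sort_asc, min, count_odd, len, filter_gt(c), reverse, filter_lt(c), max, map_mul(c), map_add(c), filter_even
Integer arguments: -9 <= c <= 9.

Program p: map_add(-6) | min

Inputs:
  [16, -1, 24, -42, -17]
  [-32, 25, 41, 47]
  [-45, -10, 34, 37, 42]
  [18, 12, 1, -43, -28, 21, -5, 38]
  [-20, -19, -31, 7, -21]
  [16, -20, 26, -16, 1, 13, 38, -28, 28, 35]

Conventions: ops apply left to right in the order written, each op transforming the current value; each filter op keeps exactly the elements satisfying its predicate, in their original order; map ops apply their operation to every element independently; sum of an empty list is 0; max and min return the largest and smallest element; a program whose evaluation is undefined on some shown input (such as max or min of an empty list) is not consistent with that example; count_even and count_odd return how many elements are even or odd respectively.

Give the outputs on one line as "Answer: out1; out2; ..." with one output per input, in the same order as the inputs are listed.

Execution, op by op:
  [16, -1, 24, -42, -17] -> [10, -7, 18, -48, -23] -> -48
  [-32, 25, 41, 47] -> [-38, 19, 35, 41] -> -38
  [-45, -10, 34, 37, 42] -> [-51, -16, 28, 31, 36] -> -51
  [18, 12, 1, -43, -28, 21, -5, 38] -> [12, 6, -5, -49, -34, 15, -11, 32] -> -49
  [-20, -19, -31, 7, -21] -> [-26, -25, -37, 1, -27] -> -37
  [16, -20, 26, -16, 1, 13, 38, -28, 28, 35] -> [10, -26, 20, -22, -5, 7, 32, -34, 22, 29] -> -34

-48; -38; -51; -49; -37; -34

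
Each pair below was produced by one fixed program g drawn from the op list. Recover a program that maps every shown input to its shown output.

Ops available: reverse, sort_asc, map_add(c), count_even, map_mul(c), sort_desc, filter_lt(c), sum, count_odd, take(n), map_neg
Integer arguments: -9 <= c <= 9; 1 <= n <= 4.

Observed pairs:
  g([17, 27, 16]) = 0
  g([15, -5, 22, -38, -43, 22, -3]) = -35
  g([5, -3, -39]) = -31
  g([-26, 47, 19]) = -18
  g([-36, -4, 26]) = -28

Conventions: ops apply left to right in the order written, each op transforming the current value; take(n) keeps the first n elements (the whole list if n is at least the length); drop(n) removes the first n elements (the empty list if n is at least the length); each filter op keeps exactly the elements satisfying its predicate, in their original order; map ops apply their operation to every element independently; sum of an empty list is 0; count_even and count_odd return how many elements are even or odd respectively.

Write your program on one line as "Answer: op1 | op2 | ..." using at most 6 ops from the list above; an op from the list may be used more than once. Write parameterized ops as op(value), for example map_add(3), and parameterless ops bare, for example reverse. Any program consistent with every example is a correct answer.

map_add(8) | filter_lt(1) | sort_asc | take(1) | sum

Check, running the answer program on each example:
  [17, 27, 16] -> [25, 35, 24] -> [] -> [] -> [] -> 0
  [15, -5, 22, -38, -43, 22, -3] -> [23, 3, 30, -30, -35, 30, 5] -> [-30, -35] -> [-35, -30] -> [-35] -> -35
  [5, -3, -39] -> [13, 5, -31] -> [-31] -> [-31] -> [-31] -> -31
  [-26, 47, 19] -> [-18, 55, 27] -> [-18] -> [-18] -> [-18] -> -18
  [-36, -4, 26] -> [-28, 4, 34] -> [-28] -> [-28] -> [-28] -> -28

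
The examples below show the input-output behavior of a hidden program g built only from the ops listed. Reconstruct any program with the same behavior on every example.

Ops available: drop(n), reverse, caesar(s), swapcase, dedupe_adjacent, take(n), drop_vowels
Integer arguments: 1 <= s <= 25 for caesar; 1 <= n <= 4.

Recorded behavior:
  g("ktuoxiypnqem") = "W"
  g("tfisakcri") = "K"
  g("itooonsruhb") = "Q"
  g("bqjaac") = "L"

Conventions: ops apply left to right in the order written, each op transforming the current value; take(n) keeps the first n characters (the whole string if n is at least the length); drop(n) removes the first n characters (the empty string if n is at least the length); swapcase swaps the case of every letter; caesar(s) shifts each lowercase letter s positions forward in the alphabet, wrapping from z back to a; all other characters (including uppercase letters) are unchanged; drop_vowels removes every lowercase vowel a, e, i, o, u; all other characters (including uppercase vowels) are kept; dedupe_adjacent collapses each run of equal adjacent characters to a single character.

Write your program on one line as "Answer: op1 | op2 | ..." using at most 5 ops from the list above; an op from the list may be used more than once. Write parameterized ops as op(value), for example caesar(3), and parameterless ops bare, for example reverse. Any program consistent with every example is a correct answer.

drop(1) | take(2) | drop(1) | caesar(2) | swapcase

Check, running the answer program on each example:
  "ktuoxiypnqem" -> "tuoxiypnqem" -> "tu" -> "u" -> "w" -> "W"
  "tfisakcri" -> "fisakcri" -> "fi" -> "i" -> "k" -> "K"
  "itooonsruhb" -> "tooonsruhb" -> "to" -> "o" -> "q" -> "Q"
  "bqjaac" -> "qjaac" -> "qj" -> "j" -> "l" -> "L"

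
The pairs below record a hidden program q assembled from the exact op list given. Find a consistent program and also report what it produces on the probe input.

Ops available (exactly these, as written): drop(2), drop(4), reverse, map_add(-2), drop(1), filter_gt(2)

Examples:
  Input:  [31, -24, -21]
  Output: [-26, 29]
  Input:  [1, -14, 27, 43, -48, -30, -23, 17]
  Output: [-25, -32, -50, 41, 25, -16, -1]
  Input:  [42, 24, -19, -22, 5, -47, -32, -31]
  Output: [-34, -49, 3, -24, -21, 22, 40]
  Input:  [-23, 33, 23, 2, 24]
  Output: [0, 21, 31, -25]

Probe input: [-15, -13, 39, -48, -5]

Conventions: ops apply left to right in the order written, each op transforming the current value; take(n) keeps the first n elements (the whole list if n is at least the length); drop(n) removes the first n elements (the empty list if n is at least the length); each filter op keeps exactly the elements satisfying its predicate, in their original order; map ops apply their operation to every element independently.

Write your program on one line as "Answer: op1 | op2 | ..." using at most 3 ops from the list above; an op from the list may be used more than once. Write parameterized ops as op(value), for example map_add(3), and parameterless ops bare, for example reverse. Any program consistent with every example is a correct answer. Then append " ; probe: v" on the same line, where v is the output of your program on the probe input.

reverse | map_add(-2) | drop(1) ; probe: [-50, 37, -15, -17]

Check, running the answer program on each example:
  [31, -24, -21] -> [-21, -24, 31] -> [-23, -26, 29] -> [-26, 29]
  [1, -14, 27, 43, -48, -30, -23, 17] -> [17, -23, -30, -48, 43, 27, -14, 1] -> [15, -25, -32, -50, 41, 25, -16, -1] -> [-25, -32, -50, 41, 25, -16, -1]
  [42, 24, -19, -22, 5, -47, -32, -31] -> [-31, -32, -47, 5, -22, -19, 24, 42] -> [-33, -34, -49, 3, -24, -21, 22, 40] -> [-34, -49, 3, -24, -21, 22, 40]
  [-23, 33, 23, 2, 24] -> [24, 2, 23, 33, -23] -> [22, 0, 21, 31, -25] -> [0, 21, 31, -25]
  probe: [-15, -13, 39, -48, -5] -> [-5, -48, 39, -13, -15] -> [-7, -50, 37, -15, -17] -> [-50, 37, -15, -17]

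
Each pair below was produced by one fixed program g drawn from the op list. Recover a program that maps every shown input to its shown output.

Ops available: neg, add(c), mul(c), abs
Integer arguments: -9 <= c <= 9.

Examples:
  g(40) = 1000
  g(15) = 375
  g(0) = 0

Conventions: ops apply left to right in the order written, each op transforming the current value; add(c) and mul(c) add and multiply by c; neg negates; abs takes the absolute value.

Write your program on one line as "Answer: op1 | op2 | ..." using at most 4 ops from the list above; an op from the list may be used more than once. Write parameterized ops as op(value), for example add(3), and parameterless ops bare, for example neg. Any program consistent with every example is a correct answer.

mul(-5) | mul(5) | abs

Check, running the answer program on each example:
  40 -> -200 -> -1000 -> 1000
  15 -> -75 -> -375 -> 375
  0 -> 0 -> 0 -> 0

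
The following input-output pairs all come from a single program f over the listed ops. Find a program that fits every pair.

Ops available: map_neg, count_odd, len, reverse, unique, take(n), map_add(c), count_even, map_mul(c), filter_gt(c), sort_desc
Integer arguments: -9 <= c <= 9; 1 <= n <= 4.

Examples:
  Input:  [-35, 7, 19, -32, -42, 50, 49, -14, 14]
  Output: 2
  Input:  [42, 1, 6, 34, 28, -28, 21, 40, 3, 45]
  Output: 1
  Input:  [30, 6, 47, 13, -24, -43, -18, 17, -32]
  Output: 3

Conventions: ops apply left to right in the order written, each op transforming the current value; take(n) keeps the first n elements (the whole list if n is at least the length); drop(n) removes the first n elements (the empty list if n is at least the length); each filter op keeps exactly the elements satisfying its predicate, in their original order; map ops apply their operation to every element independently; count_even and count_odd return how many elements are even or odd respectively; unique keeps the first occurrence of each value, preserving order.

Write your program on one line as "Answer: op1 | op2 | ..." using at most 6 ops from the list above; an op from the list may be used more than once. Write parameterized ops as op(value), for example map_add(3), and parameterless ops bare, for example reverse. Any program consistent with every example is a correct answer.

map_add(-8) | map_mul(9) | sort_desc | take(4) | count_odd

Check, running the answer program on each example:
  [-35, 7, 19, -32, -42, 50, 49, -14, 14] -> [-43, -1, 11, -40, -50, 42, 41, -22, 6] -> [-387, -9, 99, -360, -450, 378, 369, -198, 54] -> [378, 369, 99, 54, -9, -198, -360, -387, -450] -> [378, 369, 99, 54] -> 2
  [42, 1, 6, 34, 28, -28, 21, 40, 3, 45] -> [34, -7, -2, 26, 20, -36, 13, 32, -5, 37] -> [306, -63, -18, 234, 180, -324, 117, 288, -45, 333] -> [333, 306, 288, 234, 180, 117, -18, -45, -63, -324] -> [333, 306, 288, 234] -> 1
  [30, 6, 47, 13, -24, -43, -18, 17, -32] -> [22, -2, 39, 5, -32, -51, -26, 9, -40] -> [198, -18, 351, 45, -288, -459, -234, 81, -360] -> [351, 198, 81, 45, -18, -234, -288, -360, -459] -> [351, 198, 81, 45] -> 3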